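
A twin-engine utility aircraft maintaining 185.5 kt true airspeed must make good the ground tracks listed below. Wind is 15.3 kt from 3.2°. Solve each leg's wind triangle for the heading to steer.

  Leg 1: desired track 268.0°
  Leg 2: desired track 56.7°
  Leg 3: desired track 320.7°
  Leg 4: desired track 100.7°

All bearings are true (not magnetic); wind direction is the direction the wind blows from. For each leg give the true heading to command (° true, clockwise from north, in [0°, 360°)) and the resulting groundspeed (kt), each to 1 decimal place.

Leg 1: desired track 268.0°; wind correction +4.7° → command heading 272.7°, groundspeed 186.3 kt
Leg 2: desired track 56.7°; wind correction -3.8° → command heading 52.9°, groundspeed 176.0 kt
Leg 3: desired track 320.7°; wind correction +3.2° → command heading 323.9°, groundspeed 173.9 kt
Leg 4: desired track 100.7°; wind correction -4.7° → command heading 96.0°, groundspeed 186.9 kt

Leg 1: heading=272.7°, groundspeed=186.3 kt
Leg 2: heading=52.9°, groundspeed=176.0 kt
Leg 3: heading=323.9°, groundspeed=173.9 kt
Leg 4: heading=96.0°, groundspeed=186.9 kt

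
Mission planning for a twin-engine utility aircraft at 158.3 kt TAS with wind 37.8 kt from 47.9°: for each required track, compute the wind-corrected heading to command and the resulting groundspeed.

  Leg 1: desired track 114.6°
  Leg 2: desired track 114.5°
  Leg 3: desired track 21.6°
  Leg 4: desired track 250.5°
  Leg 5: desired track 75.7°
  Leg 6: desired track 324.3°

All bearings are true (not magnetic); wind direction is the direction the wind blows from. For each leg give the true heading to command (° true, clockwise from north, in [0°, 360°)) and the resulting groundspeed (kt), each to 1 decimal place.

Leg 1: desired track 114.6°; wind correction -12.7° → command heading 101.9°, groundspeed 139.5 kt
Leg 2: desired track 114.5°; wind correction -12.7° → command heading 101.8°, groundspeed 139.4 kt
Leg 3: desired track 21.6°; wind correction +6.1° → command heading 27.7°, groundspeed 123.5 kt
Leg 4: desired track 250.5°; wind correction +5.3° → command heading 255.8°, groundspeed 192.5 kt
Leg 5: desired track 75.7°; wind correction -6.4° → command heading 69.3°, groundspeed 123.9 kt
Leg 6: desired track 324.3°; wind correction +13.7° → command heading 338.0°, groundspeed 149.6 kt

Leg 1: heading=101.9°, groundspeed=139.5 kt
Leg 2: heading=101.8°, groundspeed=139.4 kt
Leg 3: heading=27.7°, groundspeed=123.5 kt
Leg 4: heading=255.8°, groundspeed=192.5 kt
Leg 5: heading=69.3°, groundspeed=123.9 kt
Leg 6: heading=338.0°, groundspeed=149.6 kt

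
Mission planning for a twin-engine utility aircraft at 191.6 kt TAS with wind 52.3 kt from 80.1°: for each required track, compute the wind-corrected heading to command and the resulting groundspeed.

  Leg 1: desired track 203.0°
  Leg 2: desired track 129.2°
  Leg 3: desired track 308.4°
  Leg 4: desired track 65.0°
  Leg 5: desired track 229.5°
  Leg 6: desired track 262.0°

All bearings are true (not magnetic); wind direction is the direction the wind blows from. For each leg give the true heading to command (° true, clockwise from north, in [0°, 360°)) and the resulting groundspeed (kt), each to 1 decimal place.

Leg 1: heading=189.8°, groundspeed=214.9 kt
Leg 2: heading=117.3°, groundspeed=153.2 kt
Leg 3: heading=320.2°, groundspeed=222.4 kt
Leg 4: heading=69.1°, groundspeed=140.6 kt
Leg 5: heading=221.5°, groundspeed=234.8 kt
Leg 6: heading=262.5°, groundspeed=243.9 kt

Leg 1: desired track 203.0°; wind correction -13.2° → command heading 189.8°, groundspeed 214.9 kt
Leg 2: desired track 129.2°; wind correction -11.9° → command heading 117.3°, groundspeed 153.2 kt
Leg 3: desired track 308.4°; wind correction +11.8° → command heading 320.2°, groundspeed 222.4 kt
Leg 4: desired track 65.0°; wind correction +4.1° → command heading 69.1°, groundspeed 140.6 kt
Leg 5: desired track 229.5°; wind correction -8.0° → command heading 221.5°, groundspeed 234.8 kt
Leg 6: desired track 262.0°; wind correction +0.5° → command heading 262.5°, groundspeed 243.9 kt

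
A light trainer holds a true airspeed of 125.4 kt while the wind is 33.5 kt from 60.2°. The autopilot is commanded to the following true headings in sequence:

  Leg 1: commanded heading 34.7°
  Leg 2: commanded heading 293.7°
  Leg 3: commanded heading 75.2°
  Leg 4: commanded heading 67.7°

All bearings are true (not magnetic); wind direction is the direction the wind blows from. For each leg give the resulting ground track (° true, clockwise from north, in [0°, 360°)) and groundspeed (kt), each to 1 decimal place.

Leg 1: heading 34.7°; drift -8.6° → track 26.1°, groundspeed 96.3 kt
Leg 2: heading 293.7°; drift -10.5° → track 283.2°, groundspeed 147.8 kt
Leg 3: heading 75.2°; drift +5.3° → track 80.5°, groundspeed 93.4 kt
Leg 4: heading 67.7°; drift +2.7° → track 70.4°, groundspeed 92.3 kt

Leg 1: track=26.1°, groundspeed=96.3 kt
Leg 2: track=283.2°, groundspeed=147.8 kt
Leg 3: track=80.5°, groundspeed=93.4 kt
Leg 4: track=70.4°, groundspeed=92.3 kt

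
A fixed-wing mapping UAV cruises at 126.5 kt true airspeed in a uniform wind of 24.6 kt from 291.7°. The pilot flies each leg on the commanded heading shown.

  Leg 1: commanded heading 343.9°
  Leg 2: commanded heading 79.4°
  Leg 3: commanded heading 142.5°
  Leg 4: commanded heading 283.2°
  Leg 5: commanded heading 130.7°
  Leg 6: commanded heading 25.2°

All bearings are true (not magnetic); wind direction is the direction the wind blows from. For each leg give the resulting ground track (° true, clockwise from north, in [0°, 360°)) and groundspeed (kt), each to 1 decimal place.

Leg 1: heading 343.9°; drift +9.9° → track 353.8°, groundspeed 113.1 kt
Leg 2: heading 79.4°; drift +5.1° → track 84.5°, groundspeed 147.9 kt
Leg 3: heading 142.5°; drift -4.9° → track 137.6°, groundspeed 148.2 kt
Leg 4: heading 283.2°; drift -2.0° → track 281.2°, groundspeed 102.2 kt
Leg 5: heading 130.7°; drift -3.1° → track 127.6°, groundspeed 150.0 kt
Leg 6: heading 25.2°; drift +10.9° → track 36.1°, groundspeed 130.3 kt

Leg 1: track=353.8°, groundspeed=113.1 kt
Leg 2: track=84.5°, groundspeed=147.9 kt
Leg 3: track=137.6°, groundspeed=148.2 kt
Leg 4: track=281.2°, groundspeed=102.2 kt
Leg 5: track=127.6°, groundspeed=150.0 kt
Leg 6: track=36.1°, groundspeed=130.3 kt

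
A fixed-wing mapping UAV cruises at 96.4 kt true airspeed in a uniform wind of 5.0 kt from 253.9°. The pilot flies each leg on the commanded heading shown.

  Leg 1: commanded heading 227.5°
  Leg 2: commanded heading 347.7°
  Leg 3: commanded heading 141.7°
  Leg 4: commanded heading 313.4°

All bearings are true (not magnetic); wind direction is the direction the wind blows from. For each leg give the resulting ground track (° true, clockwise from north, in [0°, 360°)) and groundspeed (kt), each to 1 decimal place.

Leg 1: heading 227.5°; drift -1.4° → track 226.1°, groundspeed 91.9 kt
Leg 2: heading 347.7°; drift +3.0° → track 350.7°, groundspeed 96.9 kt
Leg 3: heading 141.7°; drift -2.7° → track 139.0°, groundspeed 98.4 kt
Leg 4: heading 313.4°; drift +2.6° → track 316.0°, groundspeed 94.0 kt

Leg 1: track=226.1°, groundspeed=91.9 kt
Leg 2: track=350.7°, groundspeed=96.9 kt
Leg 3: track=139.0°, groundspeed=98.4 kt
Leg 4: track=316.0°, groundspeed=94.0 kt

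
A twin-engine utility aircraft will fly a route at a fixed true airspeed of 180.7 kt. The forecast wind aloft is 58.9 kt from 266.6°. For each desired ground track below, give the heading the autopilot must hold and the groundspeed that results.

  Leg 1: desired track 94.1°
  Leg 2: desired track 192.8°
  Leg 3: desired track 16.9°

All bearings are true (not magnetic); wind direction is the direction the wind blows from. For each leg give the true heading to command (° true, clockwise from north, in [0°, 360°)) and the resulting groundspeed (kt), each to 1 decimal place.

Leg 1: heading=96.5°, groundspeed=238.9 kt
Leg 2: heading=211.0°, groundspeed=155.2 kt
Leg 3: heading=359.1°, groundspeed=192.5 kt

Leg 1: desired track 94.1°; wind correction +2.4° → command heading 96.5°, groundspeed 238.9 kt
Leg 2: desired track 192.8°; wind correction +18.2° → command heading 211.0°, groundspeed 155.2 kt
Leg 3: desired track 16.9°; wind correction -17.8° → command heading 359.1°, groundspeed 192.5 kt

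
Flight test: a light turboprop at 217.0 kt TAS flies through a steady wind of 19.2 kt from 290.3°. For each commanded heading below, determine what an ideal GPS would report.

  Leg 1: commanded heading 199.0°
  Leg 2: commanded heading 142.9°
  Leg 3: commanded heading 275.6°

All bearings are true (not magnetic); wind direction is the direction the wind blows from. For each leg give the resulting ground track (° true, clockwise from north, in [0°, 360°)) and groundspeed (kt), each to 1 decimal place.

Leg 1: track=194.0°, groundspeed=218.3 kt
Leg 2: track=140.4°, groundspeed=233.4 kt
Leg 3: track=274.2°, groundspeed=198.5 kt

Leg 1: heading 199.0°; drift -5.0° → track 194.0°, groundspeed 218.3 kt
Leg 2: heading 142.9°; drift -2.5° → track 140.4°, groundspeed 233.4 kt
Leg 3: heading 275.6°; drift -1.4° → track 274.2°, groundspeed 198.5 kt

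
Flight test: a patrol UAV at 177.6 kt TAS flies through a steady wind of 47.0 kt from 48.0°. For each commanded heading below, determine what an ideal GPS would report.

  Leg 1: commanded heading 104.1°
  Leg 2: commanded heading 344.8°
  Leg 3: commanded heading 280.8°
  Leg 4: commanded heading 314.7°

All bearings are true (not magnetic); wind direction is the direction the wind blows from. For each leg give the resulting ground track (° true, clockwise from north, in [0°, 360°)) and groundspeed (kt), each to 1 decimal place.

Leg 1: heading 104.1°; drift +14.5° → track 118.6°, groundspeed 156.3 kt
Leg 2: heading 344.8°; drift -15.0° → track 329.8°, groundspeed 161.9 kt
Leg 3: heading 280.8°; drift -10.3° → track 270.5°, groundspeed 209.4 kt
Leg 4: heading 314.7°; drift -14.6° → track 300.1°, groundspeed 186.3 kt

Leg 1: track=118.6°, groundspeed=156.3 kt
Leg 2: track=329.8°, groundspeed=161.9 kt
Leg 3: track=270.5°, groundspeed=209.4 kt
Leg 4: track=300.1°, groundspeed=186.3 kt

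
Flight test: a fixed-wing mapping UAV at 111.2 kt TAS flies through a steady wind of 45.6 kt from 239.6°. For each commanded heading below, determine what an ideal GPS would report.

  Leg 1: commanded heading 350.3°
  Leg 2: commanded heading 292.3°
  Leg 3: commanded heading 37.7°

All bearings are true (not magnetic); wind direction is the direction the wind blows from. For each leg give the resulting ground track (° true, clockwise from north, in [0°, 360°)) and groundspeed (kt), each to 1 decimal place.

Leg 1: track=8.8°, groundspeed=134.3 kt
Leg 2: track=315.8°, groundspeed=91.1 kt
Leg 3: track=44.0°, groundspeed=154.4 kt

Leg 1: heading 350.3°; drift +18.5° → track 8.8°, groundspeed 134.3 kt
Leg 2: heading 292.3°; drift +23.5° → track 315.8°, groundspeed 91.1 kt
Leg 3: heading 37.7°; drift +6.3° → track 44.0°, groundspeed 154.4 kt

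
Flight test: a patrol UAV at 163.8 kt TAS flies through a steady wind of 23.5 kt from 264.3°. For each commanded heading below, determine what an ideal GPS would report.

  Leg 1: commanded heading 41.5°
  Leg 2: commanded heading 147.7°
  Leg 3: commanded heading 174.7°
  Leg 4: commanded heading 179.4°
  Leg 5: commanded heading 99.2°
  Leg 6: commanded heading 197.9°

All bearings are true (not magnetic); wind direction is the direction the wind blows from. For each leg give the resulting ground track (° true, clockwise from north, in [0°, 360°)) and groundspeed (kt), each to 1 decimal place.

Leg 1: heading 41.5°; drift +5.0° → track 46.5°, groundspeed 181.7 kt
Leg 2: heading 147.7°; drift -6.9° → track 140.8°, groundspeed 175.6 kt
Leg 3: heading 174.7°; drift -8.2° → track 166.5°, groundspeed 165.3 kt
Leg 4: heading 179.4°; drift -8.2° → track 171.2°, groundspeed 163.4 kt
Leg 5: heading 99.2°; drift -1.9° → track 97.3°, groundspeed 186.6 kt
Leg 6: heading 197.9°; drift -7.9° → track 190.0°, groundspeed 155.9 kt

Leg 1: track=46.5°, groundspeed=181.7 kt
Leg 2: track=140.8°, groundspeed=175.6 kt
Leg 3: track=166.5°, groundspeed=165.3 kt
Leg 4: track=171.2°, groundspeed=163.4 kt
Leg 5: track=97.3°, groundspeed=186.6 kt
Leg 6: track=190.0°, groundspeed=155.9 kt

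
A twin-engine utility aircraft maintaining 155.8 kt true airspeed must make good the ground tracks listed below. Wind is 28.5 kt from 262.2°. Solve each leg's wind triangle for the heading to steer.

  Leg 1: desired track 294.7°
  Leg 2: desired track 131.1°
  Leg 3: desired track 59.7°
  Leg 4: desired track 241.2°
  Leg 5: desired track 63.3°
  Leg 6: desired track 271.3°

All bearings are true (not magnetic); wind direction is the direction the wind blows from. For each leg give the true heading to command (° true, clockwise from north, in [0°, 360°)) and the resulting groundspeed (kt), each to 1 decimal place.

Leg 1: heading=289.1°, groundspeed=131.0 kt
Leg 2: heading=139.0°, groundspeed=173.0 kt
Leg 3: heading=55.7°, groundspeed=181.7 kt
Leg 4: heading=245.0°, groundspeed=128.9 kt
Leg 5: heading=59.9°, groundspeed=182.5 kt
Leg 6: heading=269.6°, groundspeed=127.6 kt

Leg 1: desired track 294.7°; wind correction -5.6° → command heading 289.1°, groundspeed 131.0 kt
Leg 2: desired track 131.1°; wind correction +7.9° → command heading 139.0°, groundspeed 173.0 kt
Leg 3: desired track 59.7°; wind correction -4.0° → command heading 55.7°, groundspeed 181.7 kt
Leg 4: desired track 241.2°; wind correction +3.8° → command heading 245.0°, groundspeed 128.9 kt
Leg 5: desired track 63.3°; wind correction -3.4° → command heading 59.9°, groundspeed 182.5 kt
Leg 6: desired track 271.3°; wind correction -1.7° → command heading 269.6°, groundspeed 127.6 kt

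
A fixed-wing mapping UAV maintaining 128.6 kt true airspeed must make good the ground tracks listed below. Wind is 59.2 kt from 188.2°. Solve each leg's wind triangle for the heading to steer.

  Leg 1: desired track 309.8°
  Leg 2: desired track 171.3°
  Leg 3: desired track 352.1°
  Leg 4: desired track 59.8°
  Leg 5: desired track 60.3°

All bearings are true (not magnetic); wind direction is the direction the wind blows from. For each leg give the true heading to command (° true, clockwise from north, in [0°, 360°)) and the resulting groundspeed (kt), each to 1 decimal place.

Leg 1: heading=286.7°, groundspeed=149.3 kt
Leg 2: heading=179.0°, groundspeed=70.8 kt
Leg 3: heading=344.8°, groundspeed=184.4 kt
Leg 4: heading=80.9°, groundspeed=156.7 kt
Leg 5: heading=81.6°, groundspeed=156.2 kt

Leg 1: desired track 309.8°; wind correction -23.1° → command heading 286.7°, groundspeed 149.3 kt
Leg 2: desired track 171.3°; wind correction +7.7° → command heading 179.0°, groundspeed 70.8 kt
Leg 3: desired track 352.1°; wind correction -7.3° → command heading 344.8°, groundspeed 184.4 kt
Leg 4: desired track 59.8°; wind correction +21.1° → command heading 80.9°, groundspeed 156.7 kt
Leg 5: desired track 60.3°; wind correction +21.3° → command heading 81.6°, groundspeed 156.2 kt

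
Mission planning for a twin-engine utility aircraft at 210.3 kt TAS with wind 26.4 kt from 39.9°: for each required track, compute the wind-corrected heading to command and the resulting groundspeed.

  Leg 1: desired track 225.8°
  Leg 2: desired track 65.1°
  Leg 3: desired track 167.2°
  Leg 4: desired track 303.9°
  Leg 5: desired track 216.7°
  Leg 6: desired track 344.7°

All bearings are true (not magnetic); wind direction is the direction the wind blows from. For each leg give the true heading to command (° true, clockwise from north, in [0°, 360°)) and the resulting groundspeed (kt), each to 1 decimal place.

Leg 1: desired track 225.8°; wind correction +0.7° → command heading 226.5°, groundspeed 236.5 kt
Leg 2: desired track 65.1°; wind correction -3.1° → command heading 62.0°, groundspeed 186.1 kt
Leg 3: desired track 167.2°; wind correction -5.7° → command heading 161.5°, groundspeed 225.2 kt
Leg 4: desired track 303.9°; wind correction +7.2° → command heading 311.1°, groundspeed 211.4 kt
Leg 5: desired track 216.7°; wind correction -0.4° → command heading 216.3°, groundspeed 236.7 kt
Leg 6: desired track 344.7°; wind correction +5.9° → command heading 350.6°, groundspeed 194.1 kt

Leg 1: heading=226.5°, groundspeed=236.5 kt
Leg 2: heading=62.0°, groundspeed=186.1 kt
Leg 3: heading=161.5°, groundspeed=225.2 kt
Leg 4: heading=311.1°, groundspeed=211.4 kt
Leg 5: heading=216.3°, groundspeed=236.7 kt
Leg 6: heading=350.6°, groundspeed=194.1 kt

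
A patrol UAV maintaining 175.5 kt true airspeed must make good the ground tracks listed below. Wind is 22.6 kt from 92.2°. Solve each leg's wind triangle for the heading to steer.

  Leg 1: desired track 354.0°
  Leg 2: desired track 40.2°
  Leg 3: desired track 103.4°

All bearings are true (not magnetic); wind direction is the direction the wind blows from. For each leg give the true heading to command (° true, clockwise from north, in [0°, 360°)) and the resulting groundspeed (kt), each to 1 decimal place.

Leg 1: desired track 354.0°; wind correction +7.3° → command heading 1.3°, groundspeed 177.3 kt
Leg 2: desired track 40.2°; wind correction +5.8° → command heading 46.0°, groundspeed 160.7 kt
Leg 3: desired track 103.4°; wind correction -1.4° → command heading 102.0°, groundspeed 153.3 kt

Leg 1: heading=1.3°, groundspeed=177.3 kt
Leg 2: heading=46.0°, groundspeed=160.7 kt
Leg 3: heading=102.0°, groundspeed=153.3 kt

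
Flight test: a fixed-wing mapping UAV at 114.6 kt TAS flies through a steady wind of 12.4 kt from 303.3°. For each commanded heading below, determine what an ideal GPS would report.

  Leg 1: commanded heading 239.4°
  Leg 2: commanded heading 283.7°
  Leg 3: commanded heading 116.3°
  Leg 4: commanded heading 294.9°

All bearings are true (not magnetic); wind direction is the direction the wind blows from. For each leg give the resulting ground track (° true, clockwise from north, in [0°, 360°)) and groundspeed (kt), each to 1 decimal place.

Leg 1: heading 239.4°; drift -5.8° → track 233.6°, groundspeed 109.7 kt
Leg 2: heading 283.7°; drift -2.3° → track 281.4°, groundspeed 103.0 kt
Leg 3: heading 116.3°; drift +0.7° → track 117.0°, groundspeed 126.9 kt
Leg 4: heading 294.9°; drift -1.0° → track 293.9°, groundspeed 102.3 kt

Leg 1: track=233.6°, groundspeed=109.7 kt
Leg 2: track=281.4°, groundspeed=103.0 kt
Leg 3: track=117.0°, groundspeed=126.9 kt
Leg 4: track=293.9°, groundspeed=102.3 kt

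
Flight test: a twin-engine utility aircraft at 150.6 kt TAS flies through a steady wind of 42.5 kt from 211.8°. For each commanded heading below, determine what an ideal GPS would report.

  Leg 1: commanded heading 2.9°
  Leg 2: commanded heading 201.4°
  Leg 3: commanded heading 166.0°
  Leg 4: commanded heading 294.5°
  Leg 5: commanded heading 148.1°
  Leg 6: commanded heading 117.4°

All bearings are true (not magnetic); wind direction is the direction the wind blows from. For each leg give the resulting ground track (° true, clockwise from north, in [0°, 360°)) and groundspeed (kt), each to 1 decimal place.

Leg 1: heading 2.9°; drift +6.2° → track 9.1°, groundspeed 188.9 kt
Leg 2: heading 201.4°; drift -4.0° → track 197.4°, groundspeed 109.1 kt
Leg 3: heading 166.0°; drift -14.1° → track 151.9°, groundspeed 124.7 kt
Leg 4: heading 294.5°; drift +16.2° → track 310.7°, groundspeed 151.2 kt
Leg 5: heading 148.1°; drift -16.1° → track 132.0°, groundspeed 137.2 kt
Leg 6: heading 117.4°; drift -15.4° → track 102.0°, groundspeed 159.6 kt

Leg 1: track=9.1°, groundspeed=188.9 kt
Leg 2: track=197.4°, groundspeed=109.1 kt
Leg 3: track=151.9°, groundspeed=124.7 kt
Leg 4: track=310.7°, groundspeed=151.2 kt
Leg 5: track=132.0°, groundspeed=137.2 kt
Leg 6: track=102.0°, groundspeed=159.6 kt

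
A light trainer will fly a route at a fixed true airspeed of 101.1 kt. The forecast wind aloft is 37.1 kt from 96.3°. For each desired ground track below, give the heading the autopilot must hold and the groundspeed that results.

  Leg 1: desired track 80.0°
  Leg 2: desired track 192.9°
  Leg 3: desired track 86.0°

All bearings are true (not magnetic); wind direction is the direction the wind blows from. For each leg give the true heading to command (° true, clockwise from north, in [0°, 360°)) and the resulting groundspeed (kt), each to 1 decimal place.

Leg 1: heading=85.9°, groundspeed=65.0 kt
Leg 2: heading=171.5°, groundspeed=98.4 kt
Leg 3: heading=89.8°, groundspeed=64.4 kt

Leg 1: desired track 80.0°; wind correction +5.9° → command heading 85.9°, groundspeed 65.0 kt
Leg 2: desired track 192.9°; wind correction -21.4° → command heading 171.5°, groundspeed 98.4 kt
Leg 3: desired track 86.0°; wind correction +3.8° → command heading 89.8°, groundspeed 64.4 kt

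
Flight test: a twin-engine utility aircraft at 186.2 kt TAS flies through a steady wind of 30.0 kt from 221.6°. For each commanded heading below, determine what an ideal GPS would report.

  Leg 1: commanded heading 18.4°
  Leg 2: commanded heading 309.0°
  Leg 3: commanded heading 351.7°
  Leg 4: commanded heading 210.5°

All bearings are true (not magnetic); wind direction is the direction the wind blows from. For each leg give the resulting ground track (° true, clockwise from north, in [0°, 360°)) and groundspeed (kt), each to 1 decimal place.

Leg 1: heading 18.4°; drift +3.2° → track 21.6°, groundspeed 214.1 kt
Leg 2: heading 309.0°; drift +9.2° → track 318.2°, groundspeed 187.3 kt
Leg 3: heading 351.7°; drift +6.4° → track 358.1°, groundspeed 206.8 kt
Leg 4: heading 210.5°; drift -2.1° → track 208.4°, groundspeed 156.9 kt

Leg 1: track=21.6°, groundspeed=214.1 kt
Leg 2: track=318.2°, groundspeed=187.3 kt
Leg 3: track=358.1°, groundspeed=206.8 kt
Leg 4: track=208.4°, groundspeed=156.9 kt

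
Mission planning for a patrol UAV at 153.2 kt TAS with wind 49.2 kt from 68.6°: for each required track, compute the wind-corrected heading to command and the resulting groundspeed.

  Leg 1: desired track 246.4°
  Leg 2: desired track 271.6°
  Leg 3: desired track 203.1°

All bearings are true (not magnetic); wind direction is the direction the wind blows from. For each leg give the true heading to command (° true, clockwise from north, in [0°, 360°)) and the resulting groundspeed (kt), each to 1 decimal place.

Leg 1: heading=245.7°, groundspeed=202.4 kt
Leg 2: heading=278.8°, groundspeed=197.3 kt
Leg 3: heading=189.9°, groundspeed=183.6 kt

Leg 1: desired track 246.4°; wind correction -0.7° → command heading 245.7°, groundspeed 202.4 kt
Leg 2: desired track 271.6°; wind correction +7.2° → command heading 278.8°, groundspeed 197.3 kt
Leg 3: desired track 203.1°; wind correction -13.2° → command heading 189.9°, groundspeed 183.6 kt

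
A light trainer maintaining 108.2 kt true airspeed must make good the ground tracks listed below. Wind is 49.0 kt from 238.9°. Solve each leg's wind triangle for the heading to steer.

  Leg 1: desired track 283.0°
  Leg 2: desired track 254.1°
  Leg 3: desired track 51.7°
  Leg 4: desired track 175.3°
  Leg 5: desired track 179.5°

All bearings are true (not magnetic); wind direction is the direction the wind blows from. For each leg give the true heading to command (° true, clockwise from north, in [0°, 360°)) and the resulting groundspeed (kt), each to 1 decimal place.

Leg 1: heading=264.6°, groundspeed=67.5 kt
Leg 2: heading=247.3°, groundspeed=60.1 kt
Leg 3: heading=48.4°, groundspeed=156.6 kt
Leg 4: heading=199.2°, groundspeed=77.1 kt
Leg 5: heading=202.4°, groundspeed=74.7 kt

Leg 1: desired track 283.0°; wind correction -18.4° → command heading 264.6°, groundspeed 67.5 kt
Leg 2: desired track 254.1°; wind correction -6.8° → command heading 247.3°, groundspeed 60.1 kt
Leg 3: desired track 51.7°; wind correction -3.3° → command heading 48.4°, groundspeed 156.6 kt
Leg 4: desired track 175.3°; wind correction +23.9° → command heading 199.2°, groundspeed 77.1 kt
Leg 5: desired track 179.5°; wind correction +22.9° → command heading 202.4°, groundspeed 74.7 kt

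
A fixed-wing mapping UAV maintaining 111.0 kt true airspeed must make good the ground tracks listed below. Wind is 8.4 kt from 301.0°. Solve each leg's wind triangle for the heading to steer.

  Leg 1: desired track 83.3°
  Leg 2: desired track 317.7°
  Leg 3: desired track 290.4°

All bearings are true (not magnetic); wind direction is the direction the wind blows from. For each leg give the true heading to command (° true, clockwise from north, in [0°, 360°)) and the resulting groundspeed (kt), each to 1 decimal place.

Leg 1: desired track 83.3°; wind correction -2.7° → command heading 80.6°, groundspeed 117.5 kt
Leg 2: desired track 317.7°; wind correction -1.2° → command heading 316.5°, groundspeed 102.9 kt
Leg 3: desired track 290.4°; wind correction +0.8° → command heading 291.2°, groundspeed 102.7 kt

Leg 1: heading=80.6°, groundspeed=117.5 kt
Leg 2: heading=316.5°, groundspeed=102.9 kt
Leg 3: heading=291.2°, groundspeed=102.7 kt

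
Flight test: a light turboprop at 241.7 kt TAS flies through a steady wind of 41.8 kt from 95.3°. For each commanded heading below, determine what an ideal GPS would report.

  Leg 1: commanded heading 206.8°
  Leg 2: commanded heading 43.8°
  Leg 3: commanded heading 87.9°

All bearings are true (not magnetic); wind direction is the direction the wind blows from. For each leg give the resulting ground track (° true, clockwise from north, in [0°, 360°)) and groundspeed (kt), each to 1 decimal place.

Leg 1: track=215.4°, groundspeed=259.9 kt
Leg 2: track=35.2°, groundspeed=218.1 kt
Leg 3: track=86.4°, groundspeed=200.3 kt

Leg 1: heading 206.8°; drift +8.6° → track 215.4°, groundspeed 259.9 kt
Leg 2: heading 43.8°; drift -8.6° → track 35.2°, groundspeed 218.1 kt
Leg 3: heading 87.9°; drift -1.5° → track 86.4°, groundspeed 200.3 kt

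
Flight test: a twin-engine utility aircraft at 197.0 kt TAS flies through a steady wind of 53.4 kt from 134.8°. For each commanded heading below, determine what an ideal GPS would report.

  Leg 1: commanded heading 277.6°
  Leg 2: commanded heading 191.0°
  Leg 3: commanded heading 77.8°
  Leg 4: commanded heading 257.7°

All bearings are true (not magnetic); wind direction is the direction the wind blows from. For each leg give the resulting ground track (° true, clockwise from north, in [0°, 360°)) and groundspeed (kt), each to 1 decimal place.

Leg 1: track=285.3°, groundspeed=241.7 kt
Leg 2: track=205.9°, groundspeed=173.1 kt
Leg 3: track=62.9°, groundspeed=173.8 kt
Leg 4: track=268.9°, groundspeed=230.4 kt

Leg 1: heading 277.6°; drift +7.7° → track 285.3°, groundspeed 241.7 kt
Leg 2: heading 191.0°; drift +14.9° → track 205.9°, groundspeed 173.1 kt
Leg 3: heading 77.8°; drift -14.9° → track 62.9°, groundspeed 173.8 kt
Leg 4: heading 257.7°; drift +11.2° → track 268.9°, groundspeed 230.4 kt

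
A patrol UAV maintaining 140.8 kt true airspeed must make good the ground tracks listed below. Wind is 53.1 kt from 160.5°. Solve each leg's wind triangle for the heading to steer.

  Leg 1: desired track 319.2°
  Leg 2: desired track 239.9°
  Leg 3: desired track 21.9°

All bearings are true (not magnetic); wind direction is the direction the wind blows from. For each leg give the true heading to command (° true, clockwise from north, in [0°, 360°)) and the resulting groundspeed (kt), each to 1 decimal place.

Leg 1: desired track 319.2°; wind correction -7.9° → command heading 311.3°, groundspeed 188.9 kt
Leg 2: desired track 239.9°; wind correction -21.8° → command heading 218.1°, groundspeed 121.0 kt
Leg 3: desired track 21.9°; wind correction +14.4° → command heading 36.3°, groundspeed 176.2 kt

Leg 1: heading=311.3°, groundspeed=188.9 kt
Leg 2: heading=218.1°, groundspeed=121.0 kt
Leg 3: heading=36.3°, groundspeed=176.2 kt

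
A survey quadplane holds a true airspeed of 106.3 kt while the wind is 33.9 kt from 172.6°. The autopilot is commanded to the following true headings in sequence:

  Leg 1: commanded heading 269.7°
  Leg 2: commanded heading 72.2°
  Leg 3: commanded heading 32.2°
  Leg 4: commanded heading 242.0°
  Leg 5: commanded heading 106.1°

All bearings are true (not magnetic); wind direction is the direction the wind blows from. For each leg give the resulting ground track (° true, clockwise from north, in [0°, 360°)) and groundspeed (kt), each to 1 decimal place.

Leg 1: track=286.6°, groundspeed=115.5 kt
Leg 2: track=55.7°, groundspeed=117.3 kt
Leg 3: track=22.9°, groundspeed=134.2 kt
Leg 4: track=260.6°, groundspeed=99.6 kt
Leg 5: track=87.6°, groundspeed=97.9 kt

Leg 1: heading 269.7°; drift +16.9° → track 286.6°, groundspeed 115.5 kt
Leg 2: heading 72.2°; drift -16.5° → track 55.7°, groundspeed 117.3 kt
Leg 3: heading 32.2°; drift -9.3° → track 22.9°, groundspeed 134.2 kt
Leg 4: heading 242.0°; drift +18.6° → track 260.6°, groundspeed 99.6 kt
Leg 5: heading 106.1°; drift -18.5° → track 87.6°, groundspeed 97.9 kt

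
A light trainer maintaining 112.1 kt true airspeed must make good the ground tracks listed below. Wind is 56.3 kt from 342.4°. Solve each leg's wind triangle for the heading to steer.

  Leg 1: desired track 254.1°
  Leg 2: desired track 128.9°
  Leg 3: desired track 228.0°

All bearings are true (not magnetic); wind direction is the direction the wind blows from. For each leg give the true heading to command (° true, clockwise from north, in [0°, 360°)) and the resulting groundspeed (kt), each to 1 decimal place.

Leg 1: desired track 254.1°; wind correction +30.1° → command heading 284.2°, groundspeed 95.3 kt
Leg 2: desired track 128.9°; wind correction -16.1° → command heading 112.8°, groundspeed 154.7 kt
Leg 3: desired track 228.0°; wind correction +27.2° → command heading 255.2°, groundspeed 122.9 kt

Leg 1: heading=284.2°, groundspeed=95.3 kt
Leg 2: heading=112.8°, groundspeed=154.7 kt
Leg 3: heading=255.2°, groundspeed=122.9 kt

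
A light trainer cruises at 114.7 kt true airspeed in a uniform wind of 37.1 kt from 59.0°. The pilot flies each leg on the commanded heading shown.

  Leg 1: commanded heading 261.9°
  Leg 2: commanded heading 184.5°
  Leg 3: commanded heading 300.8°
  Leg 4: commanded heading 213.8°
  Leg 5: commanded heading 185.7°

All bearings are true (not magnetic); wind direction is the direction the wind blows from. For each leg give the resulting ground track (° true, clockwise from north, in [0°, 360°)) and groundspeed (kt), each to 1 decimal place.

Leg 1: track=256.4°, groundspeed=149.6 kt
Leg 2: track=197.0°, groundspeed=139.6 kt
Leg 3: track=286.9°, groundspeed=136.2 kt
Leg 4: track=219.9°, groundspeed=149.1 kt
Leg 5: track=198.0°, groundspeed=140.1 kt

Leg 1: heading 261.9°; drift -5.5° → track 256.4°, groundspeed 149.6 kt
Leg 2: heading 184.5°; drift +12.5° → track 197.0°, groundspeed 139.6 kt
Leg 3: heading 300.8°; drift -13.9° → track 286.9°, groundspeed 136.2 kt
Leg 4: heading 213.8°; drift +6.1° → track 219.9°, groundspeed 149.1 kt
Leg 5: heading 185.7°; drift +12.3° → track 198.0°, groundspeed 140.1 kt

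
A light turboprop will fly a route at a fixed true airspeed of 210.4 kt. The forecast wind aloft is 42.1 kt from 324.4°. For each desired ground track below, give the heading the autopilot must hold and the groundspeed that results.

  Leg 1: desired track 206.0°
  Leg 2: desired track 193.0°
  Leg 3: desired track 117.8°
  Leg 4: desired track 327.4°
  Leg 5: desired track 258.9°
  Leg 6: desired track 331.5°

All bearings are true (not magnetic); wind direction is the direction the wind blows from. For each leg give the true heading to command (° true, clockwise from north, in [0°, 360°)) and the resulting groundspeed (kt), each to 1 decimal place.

Leg 1: heading=216.1°, groundspeed=227.1 kt
Leg 2: heading=201.6°, groundspeed=235.9 kt
Leg 3: heading=112.7°, groundspeed=247.2 kt
Leg 4: heading=326.8°, groundspeed=168.3 kt
Leg 5: heading=269.4°, groundspeed=189.4 kt
Leg 6: heading=330.1°, groundspeed=168.6 kt

Leg 1: desired track 206.0°; wind correction +10.1° → command heading 216.1°, groundspeed 227.1 kt
Leg 2: desired track 193.0°; wind correction +8.6° → command heading 201.6°, groundspeed 235.9 kt
Leg 3: desired track 117.8°; wind correction -5.1° → command heading 112.7°, groundspeed 247.2 kt
Leg 4: desired track 327.4°; wind correction -0.6° → command heading 326.8°, groundspeed 168.3 kt
Leg 5: desired track 258.9°; wind correction +10.5° → command heading 269.4°, groundspeed 189.4 kt
Leg 6: desired track 331.5°; wind correction -1.4° → command heading 330.1°, groundspeed 168.6 kt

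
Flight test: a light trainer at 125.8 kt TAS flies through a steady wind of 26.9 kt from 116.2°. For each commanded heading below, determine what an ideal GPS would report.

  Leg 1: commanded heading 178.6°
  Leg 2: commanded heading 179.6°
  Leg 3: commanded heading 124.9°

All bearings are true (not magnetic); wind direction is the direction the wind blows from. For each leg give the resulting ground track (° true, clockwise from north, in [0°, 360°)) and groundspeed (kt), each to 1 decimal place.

Leg 1: heading 178.6°; drift +11.9° → track 190.5°, groundspeed 115.8 kt
Leg 2: heading 179.6°; drift +11.9° → track 191.5°, groundspeed 116.3 kt
Leg 3: heading 124.9°; drift +2.3° → track 127.2°, groundspeed 99.3 kt

Leg 1: track=190.5°, groundspeed=115.8 kt
Leg 2: track=191.5°, groundspeed=116.3 kt
Leg 3: track=127.2°, groundspeed=99.3 kt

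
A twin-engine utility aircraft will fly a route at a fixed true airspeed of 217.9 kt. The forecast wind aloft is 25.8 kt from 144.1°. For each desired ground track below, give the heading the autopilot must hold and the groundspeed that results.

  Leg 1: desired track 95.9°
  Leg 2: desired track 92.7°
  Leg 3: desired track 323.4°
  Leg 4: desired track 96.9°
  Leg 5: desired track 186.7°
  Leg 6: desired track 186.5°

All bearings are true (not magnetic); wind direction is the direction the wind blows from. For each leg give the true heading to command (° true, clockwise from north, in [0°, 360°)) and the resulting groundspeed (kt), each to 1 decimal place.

Leg 1: heading=101.0°, groundspeed=199.9 kt
Leg 2: heading=98.0°, groundspeed=200.9 kt
Leg 3: heading=323.3°, groundspeed=243.7 kt
Leg 4: heading=101.9°, groundspeed=199.5 kt
Leg 5: heading=182.1°, groundspeed=198.2 kt
Leg 6: heading=181.9°, groundspeed=198.2 kt

Leg 1: desired track 95.9°; wind correction +5.1° → command heading 101.0°, groundspeed 199.9 kt
Leg 2: desired track 92.7°; wind correction +5.3° → command heading 98.0°, groundspeed 200.9 kt
Leg 3: desired track 323.4°; wind correction -0.1° → command heading 323.3°, groundspeed 243.7 kt
Leg 4: desired track 96.9°; wind correction +5.0° → command heading 101.9°, groundspeed 199.5 kt
Leg 5: desired track 186.7°; wind correction -4.6° → command heading 182.1°, groundspeed 198.2 kt
Leg 6: desired track 186.5°; wind correction -4.6° → command heading 181.9°, groundspeed 198.2 kt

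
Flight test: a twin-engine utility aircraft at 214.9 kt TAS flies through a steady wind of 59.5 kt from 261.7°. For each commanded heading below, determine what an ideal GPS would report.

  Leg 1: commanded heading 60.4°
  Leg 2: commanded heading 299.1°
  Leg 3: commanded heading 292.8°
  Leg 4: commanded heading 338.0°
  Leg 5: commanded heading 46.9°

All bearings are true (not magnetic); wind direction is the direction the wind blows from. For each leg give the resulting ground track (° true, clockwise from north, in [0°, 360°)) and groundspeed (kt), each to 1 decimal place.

Leg 1: track=65.0°, groundspeed=271.2 kt
Leg 2: track=311.3°, groundspeed=171.5 kt
Leg 3: track=303.4°, groundspeed=166.8 kt
Leg 4: track=354.1°, groundspeed=209.0 kt
Leg 5: track=54.2°, groundspeed=265.9 kt

Leg 1: heading 60.4°; drift +4.6° → track 65.0°, groundspeed 271.2 kt
Leg 2: heading 299.1°; drift +12.2° → track 311.3°, groundspeed 171.5 kt
Leg 3: heading 292.8°; drift +10.6° → track 303.4°, groundspeed 166.8 kt
Leg 4: heading 338.0°; drift +16.1° → track 354.1°, groundspeed 209.0 kt
Leg 5: heading 46.9°; drift +7.3° → track 54.2°, groundspeed 265.9 kt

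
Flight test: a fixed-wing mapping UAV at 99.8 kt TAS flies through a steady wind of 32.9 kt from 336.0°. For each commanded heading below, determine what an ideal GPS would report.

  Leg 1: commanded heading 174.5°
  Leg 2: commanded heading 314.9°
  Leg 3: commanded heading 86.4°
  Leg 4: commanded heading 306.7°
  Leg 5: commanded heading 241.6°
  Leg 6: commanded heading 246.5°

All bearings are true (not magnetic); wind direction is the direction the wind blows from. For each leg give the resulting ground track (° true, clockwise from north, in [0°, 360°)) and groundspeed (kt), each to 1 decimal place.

Leg 1: heading 174.5°; drift -4.6° → track 169.9°, groundspeed 131.4 kt
Leg 2: heading 314.9°; drift -9.7° → track 305.2°, groundspeed 70.1 kt
Leg 3: heading 86.4°; drift +15.5° → track 101.9°, groundspeed 115.5 kt
Leg 4: heading 306.7°; drift -12.8° → track 293.9°, groundspeed 72.9 kt
Leg 5: heading 241.6°; drift -17.8° → track 223.8°, groundspeed 107.5 kt
Leg 6: heading 246.5°; drift -18.3° → track 228.2°, groundspeed 104.8 kt

Leg 1: track=169.9°, groundspeed=131.4 kt
Leg 2: track=305.2°, groundspeed=70.1 kt
Leg 3: track=101.9°, groundspeed=115.5 kt
Leg 4: track=293.9°, groundspeed=72.9 kt
Leg 5: track=223.8°, groundspeed=107.5 kt
Leg 6: track=228.2°, groundspeed=104.8 kt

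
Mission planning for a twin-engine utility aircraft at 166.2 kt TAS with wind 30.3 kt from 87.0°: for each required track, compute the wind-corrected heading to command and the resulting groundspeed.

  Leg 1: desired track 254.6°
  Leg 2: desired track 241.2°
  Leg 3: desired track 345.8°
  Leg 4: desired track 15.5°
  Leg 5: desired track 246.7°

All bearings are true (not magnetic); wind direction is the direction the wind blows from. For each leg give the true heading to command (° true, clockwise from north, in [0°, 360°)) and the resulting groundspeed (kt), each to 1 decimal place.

Leg 1: desired track 254.6°; wind correction -2.2° → command heading 252.4°, groundspeed 195.7 kt
Leg 2: desired track 241.2°; wind correction -4.6° → command heading 236.6°, groundspeed 193.0 kt
Leg 3: desired track 345.8°; wind correction +10.3° → command heading 356.1°, groundspeed 169.4 kt
Leg 4: desired track 15.5°; wind correction +10.0° → command heading 25.5°, groundspeed 154.1 kt
Leg 5: desired track 246.7°; wind correction -3.6° → command heading 243.1°, groundspeed 194.3 kt

Leg 1: heading=252.4°, groundspeed=195.7 kt
Leg 2: heading=236.6°, groundspeed=193.0 kt
Leg 3: heading=356.1°, groundspeed=169.4 kt
Leg 4: heading=25.5°, groundspeed=154.1 kt
Leg 5: heading=243.1°, groundspeed=194.3 kt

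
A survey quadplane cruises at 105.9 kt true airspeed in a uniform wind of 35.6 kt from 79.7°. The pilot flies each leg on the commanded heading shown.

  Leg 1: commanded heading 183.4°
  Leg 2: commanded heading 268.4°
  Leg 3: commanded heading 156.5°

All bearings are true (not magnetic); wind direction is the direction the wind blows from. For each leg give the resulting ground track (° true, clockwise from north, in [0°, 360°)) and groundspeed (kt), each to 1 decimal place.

Leg 1: track=200.2°, groundspeed=119.4 kt
Leg 2: track=266.2°, groundspeed=141.2 kt
Leg 3: track=176.0°, groundspeed=103.7 kt

Leg 1: heading 183.4°; drift +16.8° → track 200.2°, groundspeed 119.4 kt
Leg 2: heading 268.4°; drift -2.2° → track 266.2°, groundspeed 141.2 kt
Leg 3: heading 156.5°; drift +19.5° → track 176.0°, groundspeed 103.7 kt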